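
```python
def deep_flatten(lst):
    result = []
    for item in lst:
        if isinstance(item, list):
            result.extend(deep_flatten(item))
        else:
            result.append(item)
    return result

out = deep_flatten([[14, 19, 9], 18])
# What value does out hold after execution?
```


deep_flatten([[14, 19, 9], 18])
Processing each element:
  [14, 19, 9] is a list -> deep_flatten recursively -> [14, 19, 9]
  18 is not a list -> append 18
= [14, 19, 9, 18]


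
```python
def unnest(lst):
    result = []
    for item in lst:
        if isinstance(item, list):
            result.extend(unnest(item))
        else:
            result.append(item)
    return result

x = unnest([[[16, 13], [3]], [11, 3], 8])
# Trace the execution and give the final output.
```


unnest([[[16, 13], [3]], [11, 3], 8])
Processing each element:
  [[16, 13], [3]] is a list -> unnest recursively -> [16, 13, 3]
  [11, 3] is a list -> unnest recursively -> [11, 3]
  8 is not a list -> append 8
= [16, 13, 3, 11, 3, 8]


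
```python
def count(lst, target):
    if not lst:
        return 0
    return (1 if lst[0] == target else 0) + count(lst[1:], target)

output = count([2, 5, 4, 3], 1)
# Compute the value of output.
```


count([2, 5, 4, 3], 1)
lst[0]=2 != 1: 0 + count([5, 4, 3], 1)
lst[0]=5 != 1: 0 + count([4, 3], 1)
lst[0]=4 != 1: 0 + count([3], 1)
lst[0]=3 != 1: 0 + count([], 1)
= 0


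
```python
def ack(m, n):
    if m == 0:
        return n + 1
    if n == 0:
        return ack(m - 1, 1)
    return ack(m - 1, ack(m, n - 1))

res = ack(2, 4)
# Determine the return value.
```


ack(2, 4)
= ack(1, ack(2, 3))
First compute ack(2, 3) = 9
= ack(1, 9)
= 11


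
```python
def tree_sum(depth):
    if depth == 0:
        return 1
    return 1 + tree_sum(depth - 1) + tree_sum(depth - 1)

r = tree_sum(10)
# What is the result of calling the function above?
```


tree_sum(10)
= 1 + tree_sum(9) + tree_sum(9)
= 1 + 2 * tree_sum(9)
tree_sum(k) = 2^(k+1) - 1
tree_sum(0) = 1
tree_sum(1) = 3
tree_sum(2) = 7
tree_sum(3) = 15
tree_sum(4) = 31
tree_sum(10) = 2^11 - 1 = 2047


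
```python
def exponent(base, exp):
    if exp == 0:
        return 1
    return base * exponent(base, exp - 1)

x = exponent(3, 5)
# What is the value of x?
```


exponent(3, 5)
= 3 * exponent(3, 4)
= 3 * 3 * exponent(3, 3)
= 3 * 3 * 3 * exponent(3, 2)
= 3 * 3 * 3 * 3 * exponent(3, 1)
= 3 * 3 * 3 * 3 * 3 * exponent(3, 0)
= 3 * 3 * 3 * 3 * 3 * 1
= 243


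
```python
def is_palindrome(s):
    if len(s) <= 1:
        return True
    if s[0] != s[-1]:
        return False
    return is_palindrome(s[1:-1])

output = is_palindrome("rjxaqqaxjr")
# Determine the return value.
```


is_palindrome("rjxaqqaxjr")
"rjxaqqaxjr": s[0]='r' == s[-1]='r' -> is_palindrome("jxaqqaxj")
"jxaqqaxj": s[0]='j' == s[-1]='j' -> is_palindrome("xaqqax")
"xaqqax": s[0]='x' == s[-1]='x' -> is_palindrome("aqqa")
"aqqa": s[0]='a' == s[-1]='a' -> is_palindrome("qq")
"qq": s[0]='q' == s[-1]='q' -> is_palindrome("")
"": len <= 1 -> True
= True


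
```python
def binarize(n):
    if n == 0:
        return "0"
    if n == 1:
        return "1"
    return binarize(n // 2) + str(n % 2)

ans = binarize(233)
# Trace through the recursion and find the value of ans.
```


binarize(233)
= binarize(116) + "1"
= binarize(58) + "0" + "1"
= binarize(29) + "0" + "0" + "1"
= binarize(14) + "1" + "0" + "0" + "1"
= binarize(7) + "0" + "1" + "0" + "0" + "1"
= binarize(3) + "1" + "0" + "1" + "0" + "0" + "1"
= binarize(1) + "1" + "1" + "0" + "1" + "0" + "0" + "1"
= "1" + "1" + "1" + "0" + "1" + "0" + "0" + "1"
= "11101001"


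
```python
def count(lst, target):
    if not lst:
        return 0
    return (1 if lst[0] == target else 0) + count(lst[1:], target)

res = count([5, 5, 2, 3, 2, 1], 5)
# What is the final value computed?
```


count([5, 5, 2, 3, 2, 1], 5)
lst[0]=5 == 5: 1 + count([5, 2, 3, 2, 1], 5)
lst[0]=5 == 5: 1 + count([2, 3, 2, 1], 5)
lst[0]=2 != 5: 0 + count([3, 2, 1], 5)
lst[0]=3 != 5: 0 + count([2, 1], 5)
lst[0]=2 != 5: 0 + count([1], 5)
lst[0]=1 != 5: 0 + count([], 5)
= 2


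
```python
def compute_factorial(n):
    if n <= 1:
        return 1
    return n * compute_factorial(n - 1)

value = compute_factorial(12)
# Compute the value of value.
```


compute_factorial(12)
= 12 * compute_factorial(11)
= 12 * 11 * compute_factorial(10)
= 12 * 11 * 10 * compute_factorial(9)
= 12 * 11 * 10 * 9 * compute_factorial(8)
= 12 * 11 * 10 * 9 * 8 * compute_factorial(7)
= 12 * 11 * 10 * 9 * 8 * 7 * compute_factorial(6)
= 12 * 11 * 10 * 9 * 8 * 7 * 6 * compute_factorial(5)
= 12 * 11 * 10 * 9 * 8 * 7 * 6 * 5 * compute_factorial(4)
= 12 * 11 * 10 * 9 * 8 * 7 * 6 * 5 * 4 * compute_factorial(3)
= 12 * 11 * 10 * 9 * 8 * 7 * 6 * 5 * 4 * 3 * compute_factorial(2)
= 12 * 11 * 10 * 9 * 8 * 7 * 6 * 5 * 4 * 3 * 2 * compute_factorial(1)
= 12 * 11 * 10 * 9 * 8 * 7 * 6 * 5 * 4 * 3 * 2 * 1
= 479001600


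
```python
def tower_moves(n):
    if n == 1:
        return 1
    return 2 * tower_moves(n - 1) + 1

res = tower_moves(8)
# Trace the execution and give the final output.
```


tower_moves(8)
= 2 * tower_moves(7) + 1
= 2 * (2 * tower_moves(6) + 1) + 1
= 2 * (2 * (2 * tower_moves(5) + 1) + 1) + 1
= 2 * (2 * (2 * (2 * tower_moves(4) + 1) + 1) + 1) + 1
= 2 * (2 * (2 * (2 * (2 * tower_moves(3) + 1) + 1) + 1) + 1) + 1
= 2 * (2 * (2 * (2 * (2 * (2 * tower_moves(2) + 1) + 1) + 1) + 1) + 1) + 1
= 2 * (2 * (2 * (2 * (2 * (2 * (2 * tower_moves(1) + 1) + 1) + 1) + 1) + 1) + 1) + 1
Now compute bottom-up:
tower_moves(1) = 1
tower_moves(2) = 2 * 1 + 1 = 3
tower_moves(3) = 2 * 3 + 1 = 7
tower_moves(4) = 2 * 7 + 1 = 15
tower_moves(5) = 2 * 15 + 1 = 31
tower_moves(6) = 2 * 31 + 1 = 63
tower_moves(7) = 2 * 63 + 1 = 127
tower_moves(8) = 2 * 127 + 1 = 255
= 255


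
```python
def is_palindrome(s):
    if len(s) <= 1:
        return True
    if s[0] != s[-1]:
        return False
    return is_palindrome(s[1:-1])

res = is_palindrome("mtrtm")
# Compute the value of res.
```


is_palindrome("mtrtm")
"mtrtm": s[0]='m' == s[-1]='m' -> is_palindrome("trt")
"trt": s[0]='t' == s[-1]='t' -> is_palindrome("r")
"r": len <= 1 -> True
= True


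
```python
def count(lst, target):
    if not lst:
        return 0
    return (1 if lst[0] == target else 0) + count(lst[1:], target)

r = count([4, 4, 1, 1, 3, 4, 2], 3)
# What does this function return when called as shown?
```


count([4, 4, 1, 1, 3, 4, 2], 3)
lst[0]=4 != 3: 0 + count([4, 1, 1, 3, 4, 2], 3)
lst[0]=4 != 3: 0 + count([1, 1, 3, 4, 2], 3)
lst[0]=1 != 3: 0 + count([1, 3, 4, 2], 3)
lst[0]=1 != 3: 0 + count([3, 4, 2], 3)
lst[0]=3 == 3: 1 + count([4, 2], 3)
lst[0]=4 != 3: 0 + count([2], 3)
lst[0]=2 != 3: 0 + count([], 3)
= 1


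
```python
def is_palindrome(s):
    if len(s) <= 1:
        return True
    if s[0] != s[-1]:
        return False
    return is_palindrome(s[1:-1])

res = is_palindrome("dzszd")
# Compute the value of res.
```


is_palindrome("dzszd")
"dzszd": s[0]='d' == s[-1]='d' -> is_palindrome("zsz")
"zsz": s[0]='z' == s[-1]='z' -> is_palindrome("s")
"s": len <= 1 -> True
= True


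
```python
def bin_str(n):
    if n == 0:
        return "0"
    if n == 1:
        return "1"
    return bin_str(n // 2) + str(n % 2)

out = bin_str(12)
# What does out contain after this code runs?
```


bin_str(12)
= bin_str(6) + "0"
= bin_str(3) + "0" + "0"
= bin_str(1) + "1" + "0" + "0"
= "1" + "1" + "0" + "0"
= "1100"


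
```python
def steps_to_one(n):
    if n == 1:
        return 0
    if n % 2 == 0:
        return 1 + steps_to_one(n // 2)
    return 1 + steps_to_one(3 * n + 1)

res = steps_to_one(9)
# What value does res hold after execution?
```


steps_to_one(9)
9 is odd -> 3*9+1 = 28 -> steps_to_one(28)
28 is even -> steps_to_one(14)
14 is even -> steps_to_one(7)
7 is odd -> 3*7+1 = 22 -> steps_to_one(22)
22 is even -> steps_to_one(11)
11 is odd -> 3*11+1 = 34 -> steps_to_one(34)
34 is even -> steps_to_one(17)
17 is odd -> 3*17+1 = 52 -> steps_to_one(52)
52 is even -> steps_to_one(26)
26 is even -> steps_to_one(13)
13 is odd -> 3*13+1 = 40 -> steps_to_one(40)
40 is even -> steps_to_one(20)
20 is even -> steps_to_one(10)
10 is even -> steps_to_one(5)
5 is odd -> 3*5+1 = 16 -> steps_to_one(16)
16 is even -> steps_to_one(8)
8 is even -> steps_to_one(4)
4 is even -> steps_to_one(2)
2 is even -> steps_to_one(1)
Reached 1 after 19 steps
= 19


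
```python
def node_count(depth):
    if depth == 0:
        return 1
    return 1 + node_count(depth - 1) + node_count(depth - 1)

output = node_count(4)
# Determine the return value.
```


node_count(4)
= 1 + node_count(3) + node_count(3)
= 1 + 2 * node_count(3)
node_count(k) = 2^(k+1) - 1
node_count(0) = 1
node_count(1) = 3
node_count(2) = 7
node_count(3) = 15
node_count(4) = 31
node_count(4) = 2^5 - 1 = 31


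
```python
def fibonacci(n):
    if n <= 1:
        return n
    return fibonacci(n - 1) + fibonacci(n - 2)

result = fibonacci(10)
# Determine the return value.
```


fibonacci(10)
= fibonacci(9) + fibonacci(8)
= (fibonacci(8) + fibonacci(7)) + fibonacci(8)
Computing bottom-up: fibonacci(0)=0, fibonacci(1)=1, fibonacci(2)=1, fibonacci(3)=2, fibonacci(4)=3, fibonacci(5)=5, fibonacci(6)=8, fibonacci(7)=13, fibonacci(8)=21, fibonacci(9)=34, fibonacci(10)=55
= 55


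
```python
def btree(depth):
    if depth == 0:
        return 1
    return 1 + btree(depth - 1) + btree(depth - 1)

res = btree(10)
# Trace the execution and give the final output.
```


btree(10)
= 1 + btree(9) + btree(9)
= 1 + 2 * btree(9)
btree(k) = 2^(k+1) - 1
btree(0) = 1
btree(1) = 3
btree(2) = 7
btree(3) = 15
btree(4) = 31
btree(10) = 2^11 - 1 = 2047


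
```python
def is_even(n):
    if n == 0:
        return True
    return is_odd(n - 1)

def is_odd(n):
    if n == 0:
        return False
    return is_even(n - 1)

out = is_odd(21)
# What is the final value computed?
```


is_odd(21)
= is_even(20)
= is_odd(19)
= is_even(18)
= is_odd(17)
= is_even(16)
= is_odd(15)
= is_even(14)
= is_odd(13)
= is_even(12)
= is_odd(11)
= is_even(10)
= is_odd(9)
= is_even(8)
= is_odd(7)
= is_even(6)
= is_odd(5)
= is_even(4)
= is_odd(3)
= is_even(2)
= is_odd(1)
= is_even(0)
n == 0: return True
= True


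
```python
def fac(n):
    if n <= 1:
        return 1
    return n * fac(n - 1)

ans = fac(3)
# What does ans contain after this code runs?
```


fac(3)
= 3 * fac(2)
= 3 * 2 * fac(1)
= 3 * 2 * 1
= 6


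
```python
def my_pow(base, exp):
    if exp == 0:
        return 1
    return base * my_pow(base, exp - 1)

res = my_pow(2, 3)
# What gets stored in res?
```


my_pow(2, 3)
= 2 * my_pow(2, 2)
= 2 * 2 * my_pow(2, 1)
= 2 * 2 * 2 * my_pow(2, 0)
= 2 * 2 * 2 * 1
= 8


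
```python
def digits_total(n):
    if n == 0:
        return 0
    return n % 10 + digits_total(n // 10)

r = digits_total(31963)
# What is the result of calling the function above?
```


digits_total(31963)
= 3 + digits_total(3196)
= 3 + 6 + digits_total(319)
= 3 + 6 + 9 + digits_total(31)
= 3 + 6 + 9 + 1 + digits_total(3)
= 3 + 6 + 9 + 1 + 3 + digits_total(0)
= 3 + 6 + 9 + 1 + 3 + 0
= 22


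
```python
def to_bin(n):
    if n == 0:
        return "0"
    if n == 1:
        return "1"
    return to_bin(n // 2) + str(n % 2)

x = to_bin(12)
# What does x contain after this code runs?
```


to_bin(12)
= to_bin(6) + "0"
= to_bin(3) + "0" + "0"
= to_bin(1) + "1" + "0" + "0"
= "1" + "1" + "0" + "0"
= "1100"


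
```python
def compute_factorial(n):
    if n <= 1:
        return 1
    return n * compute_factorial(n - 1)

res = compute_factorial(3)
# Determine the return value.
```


compute_factorial(3)
= 3 * compute_factorial(2)
= 3 * 2 * compute_factorial(1)
= 3 * 2 * 1
= 6


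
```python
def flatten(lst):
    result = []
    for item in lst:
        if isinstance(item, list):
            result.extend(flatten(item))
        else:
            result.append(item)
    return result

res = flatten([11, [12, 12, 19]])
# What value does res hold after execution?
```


flatten([11, [12, 12, 19]])
Processing each element:
  11 is not a list -> append 11
  [12, 12, 19] is a list -> flatten recursively -> [12, 12, 19]
= [11, 12, 12, 19]


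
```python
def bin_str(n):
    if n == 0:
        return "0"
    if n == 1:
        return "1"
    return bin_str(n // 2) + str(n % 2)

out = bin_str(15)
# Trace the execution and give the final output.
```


bin_str(15)
= bin_str(7) + "1"
= bin_str(3) + "1" + "1"
= bin_str(1) + "1" + "1" + "1"
= "1" + "1" + "1" + "1"
= "1111"


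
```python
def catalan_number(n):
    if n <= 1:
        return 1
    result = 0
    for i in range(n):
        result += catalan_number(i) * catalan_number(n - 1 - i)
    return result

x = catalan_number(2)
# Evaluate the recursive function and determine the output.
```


catalan_number(2)
= sum of catalan_number(i) * catalan_number(2-1-i) for i in 0..1
  catalan_number(0)*catalan_number(1) = 1*1 = 1
  catalan_number(1)*catalan_number(0) = 1*1 = 1
= 1 + 1
= 2


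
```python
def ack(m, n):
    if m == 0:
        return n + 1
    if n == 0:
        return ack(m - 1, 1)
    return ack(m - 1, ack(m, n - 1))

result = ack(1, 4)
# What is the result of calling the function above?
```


ack(1, 4)
= ack(0, ack(1, 3))
First compute ack(1, 3) = 5
= ack(0, 5)
= 6


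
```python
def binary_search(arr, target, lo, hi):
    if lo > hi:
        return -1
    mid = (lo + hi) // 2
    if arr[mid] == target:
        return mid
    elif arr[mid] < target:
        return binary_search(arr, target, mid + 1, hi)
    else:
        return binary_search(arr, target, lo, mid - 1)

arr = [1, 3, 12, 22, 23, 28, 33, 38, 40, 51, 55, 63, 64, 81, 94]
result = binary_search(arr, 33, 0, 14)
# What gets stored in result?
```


binary_search(arr, 33, 0, 14)
lo=0, hi=14, mid=7, arr[mid]=38
38 > 33, search left half
lo=0, hi=6, mid=3, arr[mid]=22
22 < 33, search right half
lo=4, hi=6, mid=5, arr[mid]=28
28 < 33, search right half
lo=6, hi=6, mid=6, arr[mid]=33
arr[6] == 33, found at index 6
= 6


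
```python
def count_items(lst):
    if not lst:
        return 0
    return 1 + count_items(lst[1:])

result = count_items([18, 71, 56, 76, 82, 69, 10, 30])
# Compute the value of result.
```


count_items([18, 71, 56, 76, 82, 69, 10, 30])
= 1 + count_items([71, 56, 76, 82, 69, 10, 30])
= 1 + 1 + count_items([56, 76, 82, 69, 10, 30])
= 1 + 1 + 1 + count_items([76, 82, 69, 10, 30])
= 1 + 1 + 1 + 1 + count_items([82, 69, 10, 30])
= 1 + 1 + 1 + 1 + 1 + count_items([69, 10, 30])
= 1 + 1 + 1 + 1 + 1 + 1 + count_items([10, 30])
= 1 + 1 + 1 + 1 + 1 + 1 + 1 + count_items([30])
= 1 + 1 + 1 + 1 + 1 + 1 + 1 + 1 + count_items([])
= 1 + 1 + 1 + 1 + 1 + 1 + 1 + 1 + 0
= 8


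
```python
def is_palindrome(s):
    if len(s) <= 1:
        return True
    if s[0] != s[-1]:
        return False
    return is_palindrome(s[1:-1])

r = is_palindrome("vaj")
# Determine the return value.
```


is_palindrome("vaj")
"vaj": s[0]='v' != s[-1]='j' -> False
= False


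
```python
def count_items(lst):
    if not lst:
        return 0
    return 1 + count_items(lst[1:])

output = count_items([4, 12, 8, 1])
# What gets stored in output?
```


count_items([4, 12, 8, 1])
= 1 + count_items([12, 8, 1])
= 1 + 1 + count_items([8, 1])
= 1 + 1 + 1 + count_items([1])
= 1 + 1 + 1 + 1 + count_items([])
= 1 + 1 + 1 + 1 + 0
= 4


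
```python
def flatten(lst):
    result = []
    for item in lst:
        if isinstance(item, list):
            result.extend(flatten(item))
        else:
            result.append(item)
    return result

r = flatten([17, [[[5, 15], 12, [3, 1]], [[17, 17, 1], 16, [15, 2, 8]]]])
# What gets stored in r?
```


flatten([17, [[[5, 15], 12, [3, 1]], [[17, 17, 1], 16, [15, 2, 8]]]])
Processing each element:
  17 is not a list -> append 17
  [[[5, 15], 12, [3, 1]], [[17, 17, 1], 16, [15, 2, 8]]] is a list -> flatten recursively -> [5, 15, 12, 3, 1, 17, 17, 1, 16, 15, 2, 8]
= [17, 5, 15, 12, 3, 1, 17, 17, 1, 16, 15, 2, 8]


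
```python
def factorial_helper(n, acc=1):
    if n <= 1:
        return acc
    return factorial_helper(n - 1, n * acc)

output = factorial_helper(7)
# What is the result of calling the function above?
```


factorial_helper(7, 1)
= factorial_helper(6, 7 * 1) = factorial_helper(6, 7)
= factorial_helper(5, 6 * 7) = factorial_helper(5, 42)
= factorial_helper(4, 5 * 42) = factorial_helper(4, 210)
= factorial_helper(3, 4 * 210) = factorial_helper(3, 840)
= factorial_helper(2, 3 * 840) = factorial_helper(2, 2520)
= factorial_helper(1, 2 * 2520) = factorial_helper(1, 5040)
n <= 1, return acc = 5040


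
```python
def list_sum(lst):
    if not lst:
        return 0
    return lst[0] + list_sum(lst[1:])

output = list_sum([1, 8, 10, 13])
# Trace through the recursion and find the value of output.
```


list_sum([1, 8, 10, 13])
= 1 + list_sum([8, 10, 13])
= 1 + 8 + list_sum([10, 13])
= 1 + 8 + 10 + list_sum([13])
= 1 + 8 + 10 + 13 + list_sum([])
= 1 + 8 + 10 + 13 + 0
= 32


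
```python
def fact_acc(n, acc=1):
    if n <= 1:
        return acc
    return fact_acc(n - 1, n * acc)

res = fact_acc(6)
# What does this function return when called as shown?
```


fact_acc(6, 1)
= fact_acc(5, 6 * 1) = fact_acc(5, 6)
= fact_acc(4, 5 * 6) = fact_acc(4, 30)
= fact_acc(3, 4 * 30) = fact_acc(3, 120)
= fact_acc(2, 3 * 120) = fact_acc(2, 360)
= fact_acc(1, 2 * 360) = fact_acc(1, 720)
n <= 1, return acc = 720


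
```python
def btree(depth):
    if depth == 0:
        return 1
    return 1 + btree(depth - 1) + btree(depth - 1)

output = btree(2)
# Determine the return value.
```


btree(2)
= 1 + btree(1) + btree(1)
= 1 + 2 * btree(1)
btree(k) = 2^(k+1) - 1
btree(0) = 1
btree(1) = 3
btree(2) = 7
btree(2) = 2^3 - 1 = 7


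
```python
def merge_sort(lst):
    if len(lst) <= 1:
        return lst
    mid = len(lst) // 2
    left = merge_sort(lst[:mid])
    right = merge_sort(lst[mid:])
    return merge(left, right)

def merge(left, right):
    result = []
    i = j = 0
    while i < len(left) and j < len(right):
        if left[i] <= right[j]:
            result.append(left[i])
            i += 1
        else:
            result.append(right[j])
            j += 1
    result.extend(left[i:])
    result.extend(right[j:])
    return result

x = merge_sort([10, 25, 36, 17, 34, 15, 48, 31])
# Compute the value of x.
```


merge_sort([10, 25, 36, 17, 34, 15, 48, 31])
Split into [10, 25, 36, 17] and [34, 15, 48, 31]
Left sorted: [10, 17, 25, 36]
Right sorted: [15, 31, 34, 48]
Merge [10, 17, 25, 36] and [15, 31, 34, 48]
= [10, 15, 17, 25, 31, 34, 36, 48]


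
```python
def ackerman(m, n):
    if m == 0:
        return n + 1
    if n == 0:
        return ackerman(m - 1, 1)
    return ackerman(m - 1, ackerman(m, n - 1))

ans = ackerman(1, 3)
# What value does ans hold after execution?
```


ackerman(1, 3)
= ackerman(0, ackerman(1, 2))
First compute ackerman(1, 2) = 4
= ackerman(0, 4)
= 5


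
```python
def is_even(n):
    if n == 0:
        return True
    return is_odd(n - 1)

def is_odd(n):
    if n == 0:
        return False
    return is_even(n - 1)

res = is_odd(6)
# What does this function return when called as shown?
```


is_odd(6)
= is_even(5)
= is_odd(4)
= is_even(3)
= is_odd(2)
= is_even(1)
= is_odd(0)
n == 0: return False
= False


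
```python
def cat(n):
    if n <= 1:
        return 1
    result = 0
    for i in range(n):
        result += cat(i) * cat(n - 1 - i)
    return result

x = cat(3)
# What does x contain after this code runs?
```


cat(3)
= sum of cat(i) * cat(3-1-i) for i in 0..2
First compute sub-values bottom-up:
  cat(0) = 1, cat(1) = 1
  cat(2) = 1*1 + 1*1 = 2
Now cat(3):
  cat(0)*cat(2) = 1*2 = 2
  cat(1)*cat(1) = 1*1 = 1
  cat(2)*cat(0) = 2*1 = 2
= 2 + 1 + 2
= 5


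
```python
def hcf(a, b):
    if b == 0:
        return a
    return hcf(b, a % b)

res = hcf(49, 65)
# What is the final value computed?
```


hcf(49, 65)
= hcf(65, 49 % 65) = hcf(65, 49)
= hcf(49, 65 % 49) = hcf(49, 16)
= hcf(16, 49 % 16) = hcf(16, 1)
= hcf(1, 16 % 1) = hcf(1, 0)
b == 0, return a = 1


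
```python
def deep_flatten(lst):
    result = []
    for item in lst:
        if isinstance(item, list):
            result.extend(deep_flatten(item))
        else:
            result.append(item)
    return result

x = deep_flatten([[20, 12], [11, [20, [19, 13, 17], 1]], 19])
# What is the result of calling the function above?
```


deep_flatten([[20, 12], [11, [20, [19, 13, 17], 1]], 19])
Processing each element:
  [20, 12] is a list -> deep_flatten recursively -> [20, 12]
  [11, [20, [19, 13, 17], 1]] is a list -> deep_flatten recursively -> [11, 20, 19, 13, 17, 1]
  19 is not a list -> append 19
= [20, 12, 11, 20, 19, 13, 17, 1, 19]


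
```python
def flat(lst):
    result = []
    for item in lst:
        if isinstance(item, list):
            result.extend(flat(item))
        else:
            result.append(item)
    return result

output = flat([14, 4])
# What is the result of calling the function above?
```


flat([14, 4])
Processing each element:
  14 is not a list -> append 14
  4 is not a list -> append 4
= [14, 4]


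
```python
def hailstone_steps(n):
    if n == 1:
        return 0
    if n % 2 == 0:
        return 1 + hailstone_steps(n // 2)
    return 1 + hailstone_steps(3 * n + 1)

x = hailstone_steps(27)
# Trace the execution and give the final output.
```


hailstone_steps(27)
27 is odd -> 3*27+1 = 82 -> hailstone_steps(82)
82 is even -> hailstone_steps(41)
41 is odd -> 3*41+1 = 124 -> hailstone_steps(124)
124 is even -> hailstone_steps(62)
62 is even -> hailstone_steps(31)
31 is odd -> 3*31+1 = 94 -> hailstone_steps(94)
94 is even -> hailstone_steps(47)
47 is odd -> 3*47+1 = 142 -> hailstone_steps(142)
142 is even -> hailstone_steps(71)
71 is odd -> 3*71+1 = 214 -> hailstone_steps(214)
214 is even -> hailstone_steps(107)
107 is odd -> 3*107+1 = 322 -> hailstone_steps(322)
322 is even -> hailstone_steps(161)
161 is odd -> 3*161+1 = 484 -> hailstone_steps(484)
484 is even -> hailstone_steps(242)
242 is even -> hailstone_steps(121)
121 is odd -> 3*121+1 = 364 -> hailstone_steps(364)
364 is even -> hailstone_steps(182)
182 is even -> hailstone_steps(91)
91 is odd -> 3*91+1 = 274 -> hailstone_steps(274)
274 is even -> hailstone_steps(137)
137 is odd -> 3*137+1 = 412 -> hailstone_steps(412)
412 is even -> hailstone_steps(206)
206 is even -> hailstone_steps(103)
103 is odd -> 3*103+1 = 310 -> hailstone_steps(310)
310 is even -> hailstone_steps(155)
155 is odd -> 3*155+1 = 466 -> hailstone_steps(466)
466 is even -> hailstone_steps(233)
233 is odd -> 3*233+1 = 700 -> hailstone_steps(700)
700 is even -> hailstone_steps(350)
350 is even -> hailstone_steps(175)
175 is odd -> 3*175+1 = 526 -> hailstone_steps(526)
526 is even -> hailstone_steps(263)
263 is odd -> 3*263+1 = 790 -> hailstone_steps(790)
790 is even -> hailstone_steps(395)
395 is odd -> 3*395+1 = 1186 -> hailstone_steps(1186)
1186 is even -> hailstone_steps(593)
593 is odd -> 3*593+1 = 1780 -> hailstone_steps(1780)
1780 is even -> hailstone_steps(890)
890 is even -> hailstone_steps(445)
445 is odd -> 3*445+1 = 1336 -> hailstone_steps(1336)
1336 is even -> hailstone_steps(668)
668 is even -> hailstone_steps(334)
334 is even -> hailstone_steps(167)
167 is odd -> 3*167+1 = 502 -> hailstone_steps(502)
502 is even -> hailstone_steps(251)
251 is odd -> 3*251+1 = 754 -> hailstone_steps(754)
754 is even -> hailstone_steps(377)
377 is odd -> 3*377+1 = 1132 -> hailstone_steps(1132)
1132 is even -> hailstone_steps(566)
566 is even -> hailstone_steps(283)
283 is odd -> 3*283+1 = 850 -> hailstone_steps(850)
850 is even -> hailstone_steps(425)
425 is odd -> 3*425+1 = 1276 -> hailstone_steps(1276)
1276 is even -> hailstone_steps(638)
638 is even -> hailstone_steps(319)
319 is odd -> 3*319+1 = 958 -> hailstone_steps(958)
958 is even -> hailstone_steps(479)
479 is odd -> 3*479+1 = 1438 -> hailstone_steps(1438)
1438 is even -> hailstone_steps(719)
719 is odd -> 3*719+1 = 2158 -> hailstone_steps(2158)
2158 is even -> hailstone_steps(1079)
1079 is odd -> 3*1079+1 = 3238 -> hailstone_steps(3238)
3238 is even -> hailstone_steps(1619)
1619 is odd -> 3*1619+1 = 4858 -> hailstone_steps(4858)
4858 is even -> hailstone_steps(2429)
2429 is odd -> 3*2429+1 = 7288 -> hailstone_steps(7288)
7288 is even -> hailstone_steps(3644)
3644 is even -> hailstone_steps(1822)
1822 is even -> hailstone_steps(911)
911 is odd -> 3*911+1 = 2734 -> hailstone_steps(2734)
2734 is even -> hailstone_steps(1367)
1367 is odd -> 3*1367+1 = 4102 -> hailstone_steps(4102)
4102 is even -> hailstone_steps(2051)
2051 is odd -> 3*2051+1 = 6154 -> hailstone_steps(6154)
6154 is even -> hailstone_steps(3077)
3077 is odd -> 3*3077+1 = 9232 -> hailstone_steps(9232)
9232 is even -> hailstone_steps(4616)
4616 is even -> hailstone_steps(2308)
2308 is even -> hailstone_steps(1154)
1154 is even -> hailstone_steps(577)
577 is odd -> 3*577+1 = 1732 -> hailstone_steps(1732)
1732 is even -> hailstone_steps(866)
866 is even -> hailstone_steps(433)
433 is odd -> 3*433+1 = 1300 -> hailstone_steps(1300)
1300 is even -> hailstone_steps(650)
650 is even -> hailstone_steps(325)
325 is odd -> 3*325+1 = 976 -> hailstone_steps(976)
976 is even -> hailstone_steps(488)
488 is even -> hailstone_steps(244)
244 is even -> hailstone_steps(122)
122 is even -> hailstone_steps(61)
61 is odd -> 3*61+1 = 184 -> hailstone_steps(184)
184 is even -> hailstone_steps(92)
92 is even -> hailstone_steps(46)
46 is even -> hailstone_steps(23)
23 is odd -> 3*23+1 = 70 -> hailstone_steps(70)
70 is even -> hailstone_steps(35)
35 is odd -> 3*35+1 = 106 -> hailstone_steps(106)
106 is even -> hailstone_steps(53)
53 is odd -> 3*53+1 = 160 -> hailstone_steps(160)
160 is even -> hailstone_steps(80)
80 is even -> hailstone_steps(40)
40 is even -> hailstone_steps(20)
20 is even -> hailstone_steps(10)
10 is even -> hailstone_steps(5)
5 is odd -> 3*5+1 = 16 -> hailstone_steps(16)
16 is even -> hailstone_steps(8)
8 is even -> hailstone_steps(4)
4 is even -> hailstone_steps(2)
2 is even -> hailstone_steps(1)
Reached 1 after 111 steps
= 111


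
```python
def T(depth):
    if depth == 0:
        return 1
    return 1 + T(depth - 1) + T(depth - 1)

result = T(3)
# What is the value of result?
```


T(3)
= 1 + T(2) + T(2)
= 1 + 2 * T(2)
T(k) = 2^(k+1) - 1
T(0) = 1
T(1) = 3
T(2) = 7
T(3) = 15
T(3) = 2^4 - 1 = 15


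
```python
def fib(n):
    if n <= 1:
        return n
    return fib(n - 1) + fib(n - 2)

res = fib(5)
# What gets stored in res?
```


fib(5)
= fib(4) + fib(3)
= (fib(3) + fib(2)) + fib(3)
Computing bottom-up: fib(0)=0, fib(1)=1, fib(2)=1, fib(3)=2, fib(4)=3, fib(5)=5
= 5


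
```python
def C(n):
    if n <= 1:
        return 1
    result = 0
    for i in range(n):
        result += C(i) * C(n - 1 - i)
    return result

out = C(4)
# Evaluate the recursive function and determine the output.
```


C(4)
= sum of C(i) * C(4-1-i) for i in 0..3
First compute sub-values bottom-up:
  C(0) = 1, C(1) = 1
  C(2) = 1*1 + 1*1 = 2
  C(3) = 1*2 + 1*1 + 2*1 = 5
Now C(4):
  C(0)*C(3) = 1*5 = 5
  C(1)*C(2) = 1*2 = 2
  C(2)*C(1) = 2*1 = 2
  C(3)*C(0) = 5*1 = 5
= 5 + 2 + 2 + 5
= 14


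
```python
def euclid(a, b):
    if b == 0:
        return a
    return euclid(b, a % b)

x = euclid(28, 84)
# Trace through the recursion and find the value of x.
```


euclid(28, 84)
= euclid(84, 28 % 84) = euclid(84, 28)
= euclid(28, 84 % 28) = euclid(28, 0)
b == 0, return a = 28


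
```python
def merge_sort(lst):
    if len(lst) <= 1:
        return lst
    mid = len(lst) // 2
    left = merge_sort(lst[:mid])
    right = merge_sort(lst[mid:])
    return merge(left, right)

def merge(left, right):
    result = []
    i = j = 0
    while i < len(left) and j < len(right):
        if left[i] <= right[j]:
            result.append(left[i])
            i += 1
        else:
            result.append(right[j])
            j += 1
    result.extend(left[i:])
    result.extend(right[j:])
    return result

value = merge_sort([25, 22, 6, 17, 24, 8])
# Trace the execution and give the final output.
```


merge_sort([25, 22, 6, 17, 24, 8])
Split into [25, 22, 6] and [17, 24, 8]
Left sorted: [6, 22, 25]
Right sorted: [8, 17, 24]
Merge [6, 22, 25] and [8, 17, 24]
= [6, 8, 17, 22, 24, 25]


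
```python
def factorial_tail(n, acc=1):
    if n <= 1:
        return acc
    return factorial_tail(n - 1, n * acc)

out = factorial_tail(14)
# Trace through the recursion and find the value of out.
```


factorial_tail(14, 1)
= factorial_tail(13, 14 * 1) = factorial_tail(13, 14)
= factorial_tail(12, 13 * 14) = factorial_tail(12, 182)
= factorial_tail(11, 12 * 182) = factorial_tail(11, 2184)
= factorial_tail(10, 11 * 2184) = factorial_tail(10, 24024)
= factorial_tail(9, 10 * 24024) = factorial_tail(9, 240240)
= factorial_tail(8, 9 * 240240) = factorial_tail(8, 2162160)
= factorial_tail(7, 8 * 2162160) = factorial_tail(7, 17297280)
= factorial_tail(6, 7 * 17297280) = factorial_tail(6, 121080960)
= factorial_tail(5, 6 * 121080960) = factorial_tail(5, 726485760)
= factorial_tail(4, 5 * 726485760) = factorial_tail(4, 3632428800)
= factorial_tail(3, 4 * 3632428800) = factorial_tail(3, 14529715200)
= factorial_tail(2, 3 * 14529715200) = factorial_tail(2, 43589145600)
= factorial_tail(1, 2 * 43589145600) = factorial_tail(1, 87178291200)
n <= 1, return acc = 87178291200


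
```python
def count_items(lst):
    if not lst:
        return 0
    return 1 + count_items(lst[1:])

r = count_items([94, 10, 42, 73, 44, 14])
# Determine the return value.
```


count_items([94, 10, 42, 73, 44, 14])
= 1 + count_items([10, 42, 73, 44, 14])
= 1 + 1 + count_items([42, 73, 44, 14])
= 1 + 1 + 1 + count_items([73, 44, 14])
= 1 + 1 + 1 + 1 + count_items([44, 14])
= 1 + 1 + 1 + 1 + 1 + count_items([14])
= 1 + 1 + 1 + 1 + 1 + 1 + count_items([])
= 1 + 1 + 1 + 1 + 1 + 1 + 0
= 6


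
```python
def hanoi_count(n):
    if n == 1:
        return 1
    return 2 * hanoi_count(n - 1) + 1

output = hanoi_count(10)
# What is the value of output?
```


hanoi_count(10)
= 2 * hanoi_count(9) + 1
= 2 * (2 * hanoi_count(8) + 1) + 1
= 2 * (2 * (2 * hanoi_count(7) + 1) + 1) + 1
= 2 * (2 * (2 * (2 * hanoi_count(6) + 1) + 1) + 1) + 1
= 2 * (2 * (2 * (2 * (2 * hanoi_count(5) + 1) + 1) + 1) + 1) + 1
= 2 * (2 * (2 * (2 * (2 * (2 * hanoi_count(4) + 1) + 1) + 1) + 1) + 1) + 1
= 2 * (2 * (2 * (2 * (2 * (2 * (2 * hanoi_count(3) + 1) + 1) + 1) + 1) + 1) + 1) + 1
= 2 * (2 * (2 * (2 * (2 * (2 * (2 * (2 * hanoi_count(2) + 1) + 1) + 1) + 1) + 1) + 1) + 1) + 1
= 2 * (2 * (2 * (2 * (2 * (2 * (2 * (2 * (2 * hanoi_count(1) + 1) + 1) + 1) + 1) + 1) + 1) + 1) + 1) + 1
Now compute bottom-up:
hanoi_count(1) = 1
hanoi_count(2) = 2 * 1 + 1 = 3
hanoi_count(3) = 2 * 3 + 1 = 7
hanoi_count(4) = 2 * 7 + 1 = 15
hanoi_count(5) = 2 * 15 + 1 = 31
hanoi_count(6) = 2 * 31 + 1 = 63
hanoi_count(7) = 2 * 63 + 1 = 127
hanoi_count(8) = 2 * 127 + 1 = 255
hanoi_count(9) = 2 * 255 + 1 = 511
hanoi_count(10) = 2 * 511 + 1 = 1023
= 1023


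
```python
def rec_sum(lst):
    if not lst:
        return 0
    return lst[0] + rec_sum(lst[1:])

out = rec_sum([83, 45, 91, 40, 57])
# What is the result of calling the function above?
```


rec_sum([83, 45, 91, 40, 57])
= 83 + rec_sum([45, 91, 40, 57])
= 83 + 45 + rec_sum([91, 40, 57])
= 83 + 45 + 91 + rec_sum([40, 57])
= 83 + 45 + 91 + 40 + rec_sum([57])
= 83 + 45 + 91 + 40 + 57 + rec_sum([])
= 83 + 45 + 91 + 40 + 57 + 0
= 316


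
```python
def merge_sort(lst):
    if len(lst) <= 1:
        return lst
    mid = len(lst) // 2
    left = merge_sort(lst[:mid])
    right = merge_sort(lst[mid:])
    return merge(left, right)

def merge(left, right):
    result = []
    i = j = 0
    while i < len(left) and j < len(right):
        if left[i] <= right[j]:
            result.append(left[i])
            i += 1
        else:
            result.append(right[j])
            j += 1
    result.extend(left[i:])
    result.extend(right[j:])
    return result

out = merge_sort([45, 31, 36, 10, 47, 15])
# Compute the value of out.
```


merge_sort([45, 31, 36, 10, 47, 15])
Split into [45, 31, 36] and [10, 47, 15]
Left sorted: [31, 36, 45]
Right sorted: [10, 15, 47]
Merge [31, 36, 45] and [10, 15, 47]
= [10, 15, 31, 36, 45, 47]


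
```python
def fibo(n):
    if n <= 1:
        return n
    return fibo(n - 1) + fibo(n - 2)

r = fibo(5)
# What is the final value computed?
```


fibo(5)
= fibo(4) + fibo(3)
= (fibo(3) + fibo(2)) + fibo(3)
Computing bottom-up: fibo(0)=0, fibo(1)=1, fibo(2)=1, fibo(3)=2, fibo(4)=3, fibo(5)=5
= 5


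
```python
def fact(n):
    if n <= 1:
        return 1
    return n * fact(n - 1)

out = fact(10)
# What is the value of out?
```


fact(10)
= 10 * fact(9)
= 10 * 9 * fact(8)
= 10 * 9 * 8 * fact(7)
= 10 * 9 * 8 * 7 * fact(6)
= 10 * 9 * 8 * 7 * 6 * fact(5)
= 10 * 9 * 8 * 7 * 6 * 5 * fact(4)
= 10 * 9 * 8 * 7 * 6 * 5 * 4 * fact(3)
= 10 * 9 * 8 * 7 * 6 * 5 * 4 * 3 * fact(2)
= 10 * 9 * 8 * 7 * 6 * 5 * 4 * 3 * 2 * fact(1)
= 10 * 9 * 8 * 7 * 6 * 5 * 4 * 3 * 2 * 1
= 3628800


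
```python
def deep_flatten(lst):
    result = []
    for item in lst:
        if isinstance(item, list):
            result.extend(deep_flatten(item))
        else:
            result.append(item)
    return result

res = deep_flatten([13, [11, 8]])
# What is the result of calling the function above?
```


deep_flatten([13, [11, 8]])
Processing each element:
  13 is not a list -> append 13
  [11, 8] is a list -> deep_flatten recursively -> [11, 8]
= [13, 11, 8]


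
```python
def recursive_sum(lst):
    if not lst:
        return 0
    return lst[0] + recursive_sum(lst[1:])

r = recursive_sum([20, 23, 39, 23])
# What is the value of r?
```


recursive_sum([20, 23, 39, 23])
= 20 + recursive_sum([23, 39, 23])
= 20 + 23 + recursive_sum([39, 23])
= 20 + 23 + 39 + recursive_sum([23])
= 20 + 23 + 39 + 23 + recursive_sum([])
= 20 + 23 + 39 + 23 + 0
= 105


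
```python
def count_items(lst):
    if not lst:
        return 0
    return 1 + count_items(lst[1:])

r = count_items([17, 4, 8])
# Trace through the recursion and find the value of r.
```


count_items([17, 4, 8])
= 1 + count_items([4, 8])
= 1 + 1 + count_items([8])
= 1 + 1 + 1 + count_items([])
= 1 + 1 + 1 + 0
= 3


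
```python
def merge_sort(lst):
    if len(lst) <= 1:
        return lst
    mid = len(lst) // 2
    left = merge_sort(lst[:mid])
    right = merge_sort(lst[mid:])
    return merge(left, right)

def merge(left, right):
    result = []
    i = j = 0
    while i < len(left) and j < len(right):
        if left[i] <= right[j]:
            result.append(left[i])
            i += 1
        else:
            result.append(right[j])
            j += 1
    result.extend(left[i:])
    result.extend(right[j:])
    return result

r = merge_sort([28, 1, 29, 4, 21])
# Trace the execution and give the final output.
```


merge_sort([28, 1, 29, 4, 21])
Split into [28, 1] and [29, 4, 21]
Left sorted: [1, 28]
Right sorted: [4, 21, 29]
Merge [1, 28] and [4, 21, 29]
= [1, 4, 21, 28, 29]


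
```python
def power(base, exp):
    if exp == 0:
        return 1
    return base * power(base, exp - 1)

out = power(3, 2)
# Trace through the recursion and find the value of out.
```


power(3, 2)
= 3 * power(3, 1)
= 3 * 3 * power(3, 0)
= 3 * 3 * 1
= 9


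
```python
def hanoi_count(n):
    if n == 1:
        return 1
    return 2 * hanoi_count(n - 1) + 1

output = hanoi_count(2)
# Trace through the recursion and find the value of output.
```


hanoi_count(2)
= 2 * hanoi_count(1) + 1
Now compute bottom-up:
hanoi_count(1) = 1
hanoi_count(2) = 2 * 1 + 1 = 3
= 3


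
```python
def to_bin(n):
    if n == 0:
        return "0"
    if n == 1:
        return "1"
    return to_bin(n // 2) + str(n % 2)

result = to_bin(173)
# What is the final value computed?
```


to_bin(173)
= to_bin(86) + "1"
= to_bin(43) + "0" + "1"
= to_bin(21) + "1" + "0" + "1"
= to_bin(10) + "1" + "1" + "0" + "1"
= to_bin(5) + "0" + "1" + "1" + "0" + "1"
= to_bin(2) + "1" + "0" + "1" + "1" + "0" + "1"
= to_bin(1) + "0" + "1" + "0" + "1" + "1" + "0" + "1"
= "1" + "0" + "1" + "0" + "1" + "1" + "0" + "1"
= "10101101"


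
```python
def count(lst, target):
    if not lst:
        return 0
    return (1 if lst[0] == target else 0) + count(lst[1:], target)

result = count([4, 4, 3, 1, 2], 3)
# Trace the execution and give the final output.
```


count([4, 4, 3, 1, 2], 3)
lst[0]=4 != 3: 0 + count([4, 3, 1, 2], 3)
lst[0]=4 != 3: 0 + count([3, 1, 2], 3)
lst[0]=3 == 3: 1 + count([1, 2], 3)
lst[0]=1 != 3: 0 + count([2], 3)
lst[0]=2 != 3: 0 + count([], 3)
= 1


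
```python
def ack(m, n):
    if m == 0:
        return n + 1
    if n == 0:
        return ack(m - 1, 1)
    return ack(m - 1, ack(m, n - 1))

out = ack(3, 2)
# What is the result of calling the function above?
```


ack(3, 2)
= ack(2, ack(3, 1))
First compute ack(3, 1) = 13
= ack(2, 13)
= 29


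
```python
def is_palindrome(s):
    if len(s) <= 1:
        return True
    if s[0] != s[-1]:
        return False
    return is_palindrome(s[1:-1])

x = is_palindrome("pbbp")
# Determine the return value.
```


is_palindrome("pbbp")
"pbbp": s[0]='p' == s[-1]='p' -> is_palindrome("bb")
"bb": s[0]='b' == s[-1]='b' -> is_palindrome("")
"": len <= 1 -> True
= True


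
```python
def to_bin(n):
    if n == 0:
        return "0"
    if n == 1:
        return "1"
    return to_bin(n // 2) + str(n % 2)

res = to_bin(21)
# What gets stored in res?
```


to_bin(21)
= to_bin(10) + "1"
= to_bin(5) + "0" + "1"
= to_bin(2) + "1" + "0" + "1"
= to_bin(1) + "0" + "1" + "0" + "1"
= "1" + "0" + "1" + "0" + "1"
= "10101"


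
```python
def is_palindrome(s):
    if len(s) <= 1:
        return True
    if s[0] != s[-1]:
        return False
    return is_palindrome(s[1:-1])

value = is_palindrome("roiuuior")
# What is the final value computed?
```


is_palindrome("roiuuior")
"roiuuior": s[0]='r' == s[-1]='r' -> is_palindrome("oiuuio")
"oiuuio": s[0]='o' == s[-1]='o' -> is_palindrome("iuui")
"iuui": s[0]='i' == s[-1]='i' -> is_palindrome("uu")
"uu": s[0]='u' == s[-1]='u' -> is_palindrome("")
"": len <= 1 -> True
= True


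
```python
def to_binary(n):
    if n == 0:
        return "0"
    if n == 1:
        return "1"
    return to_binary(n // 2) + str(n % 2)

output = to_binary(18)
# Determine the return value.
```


to_binary(18)
= to_binary(9) + "0"
= to_binary(4) + "1" + "0"
= to_binary(2) + "0" + "1" + "0"
= to_binary(1) + "0" + "0" + "1" + "0"
= "1" + "0" + "0" + "1" + "0"
= "10010"


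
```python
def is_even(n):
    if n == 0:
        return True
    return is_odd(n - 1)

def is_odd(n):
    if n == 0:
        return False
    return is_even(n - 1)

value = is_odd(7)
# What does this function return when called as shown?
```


is_odd(7)
= is_even(6)
= is_odd(5)
= is_even(4)
= is_odd(3)
= is_even(2)
= is_odd(1)
= is_even(0)
n == 0: return True
= True


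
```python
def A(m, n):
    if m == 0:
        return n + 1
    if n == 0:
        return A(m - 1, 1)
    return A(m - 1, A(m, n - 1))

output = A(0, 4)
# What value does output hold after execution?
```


A(0, 4)
m == 0: return 4 + 1 = 5
= 5


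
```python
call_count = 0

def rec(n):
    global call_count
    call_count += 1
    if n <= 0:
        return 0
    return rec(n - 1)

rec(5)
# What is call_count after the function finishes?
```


rec(5) calls rec(4) calls ... calls rec(0)
Total calls: 5 + 1 (for base case) = 6


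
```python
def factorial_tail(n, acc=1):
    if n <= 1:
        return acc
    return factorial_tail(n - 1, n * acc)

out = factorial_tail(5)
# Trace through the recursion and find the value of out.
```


factorial_tail(5, 1)
= factorial_tail(4, 5 * 1) = factorial_tail(4, 5)
= factorial_tail(3, 4 * 5) = factorial_tail(3, 20)
= factorial_tail(2, 3 * 20) = factorial_tail(2, 60)
= factorial_tail(1, 2 * 60) = factorial_tail(1, 120)
n <= 1, return acc = 120


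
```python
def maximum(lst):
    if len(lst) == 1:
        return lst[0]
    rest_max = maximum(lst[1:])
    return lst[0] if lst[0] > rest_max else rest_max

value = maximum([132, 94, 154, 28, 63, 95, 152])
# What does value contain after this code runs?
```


maximum([132, 94, 154, 28, 63, 95, 152])
= compare 132 with maximum([94, 154, 28, 63, 95, 152])
= compare 94 with maximum([154, 28, 63, 95, 152])
= compare 154 with maximum([28, 63, 95, 152])
= compare 28 with maximum([63, 95, 152])
= compare 63 with maximum([95, 152])
= compare 95 with maximum([152])
Base: maximum([152]) = 152
compare 95 with 152: max = 152
compare 63 with 152: max = 152
compare 28 with 152: max = 152
compare 154 with 152: max = 154
compare 94 with 154: max = 154
compare 132 with 154: max = 154
= 154
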